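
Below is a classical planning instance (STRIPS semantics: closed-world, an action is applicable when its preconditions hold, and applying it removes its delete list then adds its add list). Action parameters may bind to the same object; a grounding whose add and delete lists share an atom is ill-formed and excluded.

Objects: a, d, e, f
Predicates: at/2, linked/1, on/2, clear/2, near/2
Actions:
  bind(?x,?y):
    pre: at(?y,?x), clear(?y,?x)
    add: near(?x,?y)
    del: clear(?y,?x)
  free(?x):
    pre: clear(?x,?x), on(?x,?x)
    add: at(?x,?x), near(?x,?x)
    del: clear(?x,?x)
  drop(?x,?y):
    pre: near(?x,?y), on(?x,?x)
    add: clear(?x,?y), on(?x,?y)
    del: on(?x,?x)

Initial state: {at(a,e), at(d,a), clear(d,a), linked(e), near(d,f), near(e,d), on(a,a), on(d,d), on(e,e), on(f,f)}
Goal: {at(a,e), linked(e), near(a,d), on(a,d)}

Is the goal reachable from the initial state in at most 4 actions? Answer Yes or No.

1. bind(a,d)  →  {at(a,e), at(d,a), linked(e), near(a,d), near(d,f), near(e,d), on(a,a), on(d,d), on(e,e), on(f,f)}
2. drop(a,d)  →  {at(a,e), at(d,a), clear(a,d), linked(e), near(a,d), near(d,f), near(e,d), on(a,d), on(d,d), on(e,e), on(f,f)}
optimal plan length = 2; 2 ≤ 4

Yes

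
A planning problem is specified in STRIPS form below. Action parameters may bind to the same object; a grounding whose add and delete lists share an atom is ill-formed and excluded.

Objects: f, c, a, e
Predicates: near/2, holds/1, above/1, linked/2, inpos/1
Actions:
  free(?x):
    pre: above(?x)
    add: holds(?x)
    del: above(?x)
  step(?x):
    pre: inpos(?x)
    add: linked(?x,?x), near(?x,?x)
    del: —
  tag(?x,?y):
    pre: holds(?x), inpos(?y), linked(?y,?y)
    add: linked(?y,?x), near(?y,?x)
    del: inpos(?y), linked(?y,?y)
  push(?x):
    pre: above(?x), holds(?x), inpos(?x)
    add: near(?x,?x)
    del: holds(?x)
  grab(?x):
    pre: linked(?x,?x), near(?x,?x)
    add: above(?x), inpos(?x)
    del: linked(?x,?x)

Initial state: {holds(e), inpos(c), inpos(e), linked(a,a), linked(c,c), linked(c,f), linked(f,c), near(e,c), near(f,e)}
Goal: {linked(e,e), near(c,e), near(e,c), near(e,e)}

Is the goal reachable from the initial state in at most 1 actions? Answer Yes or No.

1. step(e)  →  {holds(e), inpos(c), inpos(e), linked(a,a), linked(c,c), linked(c,f), linked(e,e), linked(f,c), near(e,c), near(e,e), near(f,e)}
2. tag(e,c)  →  {holds(e), inpos(e), linked(a,a), linked(c,e), linked(c,f), linked(e,e), linked(f,c), near(c,e), near(e,c), near(e,e), near(f,e)}
optimal plan length = 2; 2 > 1

No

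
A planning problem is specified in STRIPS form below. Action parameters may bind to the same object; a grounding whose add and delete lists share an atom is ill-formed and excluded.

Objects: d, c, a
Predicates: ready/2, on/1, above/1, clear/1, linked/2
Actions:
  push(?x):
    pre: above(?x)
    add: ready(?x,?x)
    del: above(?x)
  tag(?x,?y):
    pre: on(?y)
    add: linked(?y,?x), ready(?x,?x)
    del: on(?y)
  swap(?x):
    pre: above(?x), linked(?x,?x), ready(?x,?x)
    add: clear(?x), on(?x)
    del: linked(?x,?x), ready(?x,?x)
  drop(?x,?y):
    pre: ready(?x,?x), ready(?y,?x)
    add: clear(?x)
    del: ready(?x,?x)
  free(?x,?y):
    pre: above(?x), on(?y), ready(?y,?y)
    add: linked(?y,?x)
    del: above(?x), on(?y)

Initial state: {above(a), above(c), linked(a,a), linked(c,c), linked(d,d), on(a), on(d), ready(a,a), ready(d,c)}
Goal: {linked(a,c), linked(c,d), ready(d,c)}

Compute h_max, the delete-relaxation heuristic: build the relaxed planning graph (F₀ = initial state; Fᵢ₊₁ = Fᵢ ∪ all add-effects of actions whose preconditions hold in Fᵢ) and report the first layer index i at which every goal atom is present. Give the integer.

3

F0 = init (9 atoms)
F1 = F0 ∪ {clear(a), linked(a,c), linked(a,d), linked(d,a), linked(d,c), ready(c,c), ready(d,d)}  (16 atoms)
F2 = F1 ∪ {clear(c), clear(d), on(c)}  (19 atoms)
F3 = F2 ∪ {linked(c,a), linked(c,d)}  (21 atoms)
goal ⊆ F3  ⇒  h_max = 3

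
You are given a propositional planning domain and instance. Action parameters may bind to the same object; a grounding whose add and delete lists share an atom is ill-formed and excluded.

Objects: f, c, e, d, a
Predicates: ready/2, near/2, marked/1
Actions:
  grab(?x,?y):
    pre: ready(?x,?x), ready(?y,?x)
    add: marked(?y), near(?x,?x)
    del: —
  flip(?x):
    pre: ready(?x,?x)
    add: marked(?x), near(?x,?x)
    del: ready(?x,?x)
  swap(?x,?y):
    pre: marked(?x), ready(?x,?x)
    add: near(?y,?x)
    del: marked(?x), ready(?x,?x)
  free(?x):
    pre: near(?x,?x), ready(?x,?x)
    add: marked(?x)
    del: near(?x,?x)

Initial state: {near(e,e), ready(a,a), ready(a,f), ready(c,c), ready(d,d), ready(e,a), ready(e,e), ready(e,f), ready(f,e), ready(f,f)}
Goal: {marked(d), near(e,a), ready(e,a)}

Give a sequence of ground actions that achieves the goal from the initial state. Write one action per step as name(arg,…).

grab(f,a); grab(d,d); swap(a,e)

1. grab(f,a)  →  {marked(a), near(e,e), near(f,f), ready(a,a), ready(a,f), ready(c,c), ready(d,d), ready(e,a), ready(e,e), ready(e,f), ready(f,e), ready(f,f)}
2. grab(d,d)  →  {marked(a), marked(d), near(d,d), near(e,e), near(f,f), ready(a,a), ready(a,f), ready(c,c), ready(d,d), ready(e,a), ready(e,e), ready(e,f), ready(f,e), ready(f,f)}
3. swap(a,e)  →  {marked(d), near(d,d), near(e,a), near(e,e), near(f,f), ready(a,f), ready(c,c), ready(d,d), ready(e,a), ready(e,e), ready(e,f), ready(f,e), ready(f,f)}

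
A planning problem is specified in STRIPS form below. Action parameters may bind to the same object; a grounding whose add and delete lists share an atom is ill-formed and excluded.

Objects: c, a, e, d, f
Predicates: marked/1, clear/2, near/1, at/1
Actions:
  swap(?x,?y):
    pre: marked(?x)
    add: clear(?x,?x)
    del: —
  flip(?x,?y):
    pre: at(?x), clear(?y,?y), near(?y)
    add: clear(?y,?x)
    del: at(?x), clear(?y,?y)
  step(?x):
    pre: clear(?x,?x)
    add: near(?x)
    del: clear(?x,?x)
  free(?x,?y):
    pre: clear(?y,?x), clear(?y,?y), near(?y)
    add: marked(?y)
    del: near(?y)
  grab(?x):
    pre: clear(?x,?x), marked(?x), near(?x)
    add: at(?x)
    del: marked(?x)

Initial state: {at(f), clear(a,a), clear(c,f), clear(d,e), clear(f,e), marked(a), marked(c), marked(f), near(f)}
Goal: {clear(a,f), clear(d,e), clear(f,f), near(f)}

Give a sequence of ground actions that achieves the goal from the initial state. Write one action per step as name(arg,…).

1. swap(f,c)  →  {at(f), clear(a,a), clear(c,f), clear(d,e), clear(f,e), clear(f,f), marked(a), marked(c), marked(f), near(f)}
2. step(a)  →  {at(f), clear(c,f), clear(d,e), clear(f,e), clear(f,f), marked(a), marked(c), marked(f), near(a), near(f)}
3. swap(a,c)  →  {at(f), clear(a,a), clear(c,f), clear(d,e), clear(f,e), clear(f,f), marked(a), marked(c), marked(f), near(a), near(f)}
4. flip(f,a)  →  {clear(a,f), clear(c,f), clear(d,e), clear(f,e), clear(f,f), marked(a), marked(c), marked(f), near(a), near(f)}

swap(f,c); step(a); swap(a,c); flip(f,a)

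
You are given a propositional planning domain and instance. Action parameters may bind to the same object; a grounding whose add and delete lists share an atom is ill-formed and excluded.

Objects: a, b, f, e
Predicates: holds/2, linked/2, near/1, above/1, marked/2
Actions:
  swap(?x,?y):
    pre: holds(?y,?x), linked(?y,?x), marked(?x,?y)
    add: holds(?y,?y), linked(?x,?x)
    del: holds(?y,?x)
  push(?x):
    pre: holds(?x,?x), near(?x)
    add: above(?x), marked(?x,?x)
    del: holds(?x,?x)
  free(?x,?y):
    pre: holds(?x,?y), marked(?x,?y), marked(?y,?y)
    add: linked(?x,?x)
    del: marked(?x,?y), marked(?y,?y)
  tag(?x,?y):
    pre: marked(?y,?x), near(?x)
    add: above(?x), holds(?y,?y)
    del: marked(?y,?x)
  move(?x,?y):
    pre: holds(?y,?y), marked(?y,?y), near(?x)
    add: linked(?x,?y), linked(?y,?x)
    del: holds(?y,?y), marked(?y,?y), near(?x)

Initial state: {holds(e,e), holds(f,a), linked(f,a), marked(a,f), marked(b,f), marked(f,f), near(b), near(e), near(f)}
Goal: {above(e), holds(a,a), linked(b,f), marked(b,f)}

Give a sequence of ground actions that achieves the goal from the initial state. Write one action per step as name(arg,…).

swap(a,f); push(e); tag(f,a); move(b,f)

1. swap(a,f)  →  {holds(e,e), holds(f,f), linked(a,a), linked(f,a), marked(a,f), marked(b,f), marked(f,f), near(b), near(e), near(f)}
2. push(e)  →  {above(e), holds(f,f), linked(a,a), linked(f,a), marked(a,f), marked(b,f), marked(e,e), marked(f,f), near(b), near(e), near(f)}
3. tag(f,a)  →  {above(e), above(f), holds(a,a), holds(f,f), linked(a,a), linked(f,a), marked(b,f), marked(e,e), marked(f,f), near(b), near(e), near(f)}
4. move(b,f)  →  {above(e), above(f), holds(a,a), linked(a,a), linked(b,f), linked(f,a), linked(f,b), marked(b,f), marked(e,e), near(e), near(f)}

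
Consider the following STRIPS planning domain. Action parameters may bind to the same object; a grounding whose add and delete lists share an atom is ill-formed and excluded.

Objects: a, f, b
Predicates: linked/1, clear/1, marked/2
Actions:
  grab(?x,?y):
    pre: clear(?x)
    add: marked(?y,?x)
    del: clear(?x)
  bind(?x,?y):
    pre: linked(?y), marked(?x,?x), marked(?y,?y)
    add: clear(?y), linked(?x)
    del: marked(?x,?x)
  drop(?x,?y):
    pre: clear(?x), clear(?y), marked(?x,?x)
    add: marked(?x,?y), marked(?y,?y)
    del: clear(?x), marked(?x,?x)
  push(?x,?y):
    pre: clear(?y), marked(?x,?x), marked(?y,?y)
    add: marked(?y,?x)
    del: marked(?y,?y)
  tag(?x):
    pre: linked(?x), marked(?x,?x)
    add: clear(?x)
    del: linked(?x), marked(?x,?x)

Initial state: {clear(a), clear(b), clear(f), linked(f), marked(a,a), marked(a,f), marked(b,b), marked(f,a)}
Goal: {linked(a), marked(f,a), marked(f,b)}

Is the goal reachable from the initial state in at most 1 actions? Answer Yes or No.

1. grab(f,f)  →  {clear(a), clear(b), linked(f), marked(a,a), marked(a,f), marked(b,b), marked(f,a), marked(f,f)}
2. grab(b,f)  →  {clear(a), linked(f), marked(a,a), marked(a,f), marked(b,b), marked(f,a), marked(f,b), marked(f,f)}
3. bind(a,f)  →  {clear(a), clear(f), linked(a), linked(f), marked(a,f), marked(b,b), marked(f,a), marked(f,b), marked(f,f)}
optimal plan length = 3; 3 > 1

No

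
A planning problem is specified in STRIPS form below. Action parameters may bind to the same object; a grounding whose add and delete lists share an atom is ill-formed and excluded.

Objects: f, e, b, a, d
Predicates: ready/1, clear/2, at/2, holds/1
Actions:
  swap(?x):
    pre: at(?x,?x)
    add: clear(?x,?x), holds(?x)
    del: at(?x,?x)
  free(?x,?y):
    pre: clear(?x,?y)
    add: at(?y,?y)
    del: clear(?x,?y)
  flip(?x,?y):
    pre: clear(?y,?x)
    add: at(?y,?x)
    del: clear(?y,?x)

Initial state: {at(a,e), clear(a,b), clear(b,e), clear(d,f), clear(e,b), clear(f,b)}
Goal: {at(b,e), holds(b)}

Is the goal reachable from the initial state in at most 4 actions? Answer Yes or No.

Yes

1. free(f,b)  →  {at(a,e), at(b,b), clear(a,b), clear(b,e), clear(d,f), clear(e,b)}
2. swap(b)  →  {at(a,e), clear(a,b), clear(b,b), clear(b,e), clear(d,f), clear(e,b), holds(b)}
3. flip(e,b)  →  {at(a,e), at(b,e), clear(a,b), clear(b,b), clear(d,f), clear(e,b), holds(b)}
optimal plan length = 3; 3 ≤ 4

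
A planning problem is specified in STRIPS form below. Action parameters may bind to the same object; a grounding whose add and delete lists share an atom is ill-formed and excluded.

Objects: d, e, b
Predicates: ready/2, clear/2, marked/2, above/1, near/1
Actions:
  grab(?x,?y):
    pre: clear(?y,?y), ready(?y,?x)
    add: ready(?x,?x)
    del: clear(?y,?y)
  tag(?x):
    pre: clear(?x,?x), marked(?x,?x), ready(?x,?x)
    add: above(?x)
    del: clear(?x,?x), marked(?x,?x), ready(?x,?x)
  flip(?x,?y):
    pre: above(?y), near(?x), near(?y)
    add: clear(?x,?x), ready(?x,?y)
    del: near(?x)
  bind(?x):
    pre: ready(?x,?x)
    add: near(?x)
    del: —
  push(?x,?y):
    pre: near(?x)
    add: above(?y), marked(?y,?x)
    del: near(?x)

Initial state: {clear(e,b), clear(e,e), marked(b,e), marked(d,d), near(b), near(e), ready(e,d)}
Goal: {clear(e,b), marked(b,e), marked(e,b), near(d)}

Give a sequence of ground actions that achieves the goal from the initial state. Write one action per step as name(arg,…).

grab(d,e); bind(d); push(b,e)

1. grab(d,e)  →  {clear(e,b), marked(b,e), marked(d,d), near(b), near(e), ready(d,d), ready(e,d)}
2. bind(d)  →  {clear(e,b), marked(b,e), marked(d,d), near(b), near(d), near(e), ready(d,d), ready(e,d)}
3. push(b,e)  →  {above(e), clear(e,b), marked(b,e), marked(d,d), marked(e,b), near(d), near(e), ready(d,d), ready(e,d)}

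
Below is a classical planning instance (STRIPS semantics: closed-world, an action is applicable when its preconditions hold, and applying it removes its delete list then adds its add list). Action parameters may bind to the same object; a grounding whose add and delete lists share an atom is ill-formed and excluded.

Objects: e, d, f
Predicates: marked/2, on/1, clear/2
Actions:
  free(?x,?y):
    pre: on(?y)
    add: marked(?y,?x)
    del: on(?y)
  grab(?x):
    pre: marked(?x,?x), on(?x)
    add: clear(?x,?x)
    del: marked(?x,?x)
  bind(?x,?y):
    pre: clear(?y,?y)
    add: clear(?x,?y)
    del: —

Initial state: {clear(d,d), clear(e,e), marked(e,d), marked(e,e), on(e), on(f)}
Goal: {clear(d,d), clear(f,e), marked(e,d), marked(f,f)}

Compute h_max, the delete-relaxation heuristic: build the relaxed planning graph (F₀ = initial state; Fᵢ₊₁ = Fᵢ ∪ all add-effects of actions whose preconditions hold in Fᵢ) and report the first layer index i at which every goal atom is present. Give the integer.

F0 = init (6 atoms)
F1 = F0 ∪ {clear(d,e), clear(e,d), clear(f,d), clear(f,e), marked(e,f), marked(f,d), marked(f,e), marked(f,f)}  (14 atoms)
goal ⊆ F1  ⇒  h_max = 1

1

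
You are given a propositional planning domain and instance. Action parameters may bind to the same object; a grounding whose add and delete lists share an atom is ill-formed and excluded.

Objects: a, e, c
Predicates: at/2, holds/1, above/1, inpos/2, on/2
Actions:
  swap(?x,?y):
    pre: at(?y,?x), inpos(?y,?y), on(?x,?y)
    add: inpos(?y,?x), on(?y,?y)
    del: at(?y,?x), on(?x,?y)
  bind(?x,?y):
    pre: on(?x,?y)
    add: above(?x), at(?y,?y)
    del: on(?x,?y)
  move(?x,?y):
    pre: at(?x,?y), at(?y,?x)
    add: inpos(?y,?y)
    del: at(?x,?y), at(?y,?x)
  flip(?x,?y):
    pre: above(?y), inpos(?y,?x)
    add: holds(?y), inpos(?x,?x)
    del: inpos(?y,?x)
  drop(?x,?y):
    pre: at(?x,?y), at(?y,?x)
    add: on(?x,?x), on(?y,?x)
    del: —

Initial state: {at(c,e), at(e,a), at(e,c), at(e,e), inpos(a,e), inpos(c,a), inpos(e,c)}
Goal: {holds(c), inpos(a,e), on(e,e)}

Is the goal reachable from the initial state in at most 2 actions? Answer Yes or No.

1. drop(e,c)  →  {at(c,e), at(e,a), at(e,c), at(e,e), inpos(a,e), inpos(c,a), inpos(e,c), on(c,e), on(e,e)}
2. bind(c,e)  →  {above(c), at(c,e), at(e,a), at(e,c), at(e,e), inpos(a,e), inpos(c,a), inpos(e,c), on(e,e)}
3. flip(a,c)  →  {above(c), at(c,e), at(e,a), at(e,c), at(e,e), holds(c), inpos(a,a), inpos(a,e), inpos(e,c), on(e,e)}
optimal plan length = 3; 3 > 2

No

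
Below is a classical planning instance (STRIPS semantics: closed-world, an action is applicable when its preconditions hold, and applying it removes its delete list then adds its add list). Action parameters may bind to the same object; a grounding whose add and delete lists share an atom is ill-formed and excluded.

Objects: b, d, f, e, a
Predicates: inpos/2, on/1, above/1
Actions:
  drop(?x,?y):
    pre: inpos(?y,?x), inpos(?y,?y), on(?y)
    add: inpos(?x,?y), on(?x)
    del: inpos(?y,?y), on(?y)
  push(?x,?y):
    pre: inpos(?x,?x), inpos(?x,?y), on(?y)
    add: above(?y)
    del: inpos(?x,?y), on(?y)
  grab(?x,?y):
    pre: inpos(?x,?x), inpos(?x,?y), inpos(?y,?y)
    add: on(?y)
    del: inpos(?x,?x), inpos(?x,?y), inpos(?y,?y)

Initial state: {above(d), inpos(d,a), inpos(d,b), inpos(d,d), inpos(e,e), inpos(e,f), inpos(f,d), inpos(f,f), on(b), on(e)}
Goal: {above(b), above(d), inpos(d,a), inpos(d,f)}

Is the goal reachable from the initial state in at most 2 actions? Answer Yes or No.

No

1. drop(f,e)  →  {above(d), inpos(d,a), inpos(d,b), inpos(d,d), inpos(e,f), inpos(f,d), inpos(f,e), inpos(f,f), on(b), on(f)}
2. drop(d,f)  →  {above(d), inpos(d,a), inpos(d,b), inpos(d,d), inpos(d,f), inpos(e,f), inpos(f,d), inpos(f,e), on(b), on(d)}
3. push(d,b)  →  {above(b), above(d), inpos(d,a), inpos(d,d), inpos(d,f), inpos(e,f), inpos(f,d), inpos(f,e), on(d)}
optimal plan length = 3; 3 > 2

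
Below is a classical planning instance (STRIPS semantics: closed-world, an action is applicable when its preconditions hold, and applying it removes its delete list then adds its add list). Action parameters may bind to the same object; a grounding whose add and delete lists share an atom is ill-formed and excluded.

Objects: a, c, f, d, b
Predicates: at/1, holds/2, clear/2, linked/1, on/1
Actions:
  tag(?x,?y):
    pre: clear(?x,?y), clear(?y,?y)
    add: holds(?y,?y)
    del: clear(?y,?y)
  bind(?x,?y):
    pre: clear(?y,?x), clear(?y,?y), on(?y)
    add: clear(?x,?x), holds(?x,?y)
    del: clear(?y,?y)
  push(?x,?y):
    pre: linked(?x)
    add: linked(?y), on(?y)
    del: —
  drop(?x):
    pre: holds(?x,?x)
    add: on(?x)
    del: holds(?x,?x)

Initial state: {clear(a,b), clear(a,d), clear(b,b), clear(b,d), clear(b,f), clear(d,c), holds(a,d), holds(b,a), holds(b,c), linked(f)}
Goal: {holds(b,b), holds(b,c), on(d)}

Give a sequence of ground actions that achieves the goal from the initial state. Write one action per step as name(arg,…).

tag(a,b); push(f,d)

1. tag(a,b)  →  {clear(a,b), clear(a,d), clear(b,d), clear(b,f), clear(d,c), holds(a,d), holds(b,a), holds(b,b), holds(b,c), linked(f)}
2. push(f,d)  →  {clear(a,b), clear(a,d), clear(b,d), clear(b,f), clear(d,c), holds(a,d), holds(b,a), holds(b,b), holds(b,c), linked(d), linked(f), on(d)}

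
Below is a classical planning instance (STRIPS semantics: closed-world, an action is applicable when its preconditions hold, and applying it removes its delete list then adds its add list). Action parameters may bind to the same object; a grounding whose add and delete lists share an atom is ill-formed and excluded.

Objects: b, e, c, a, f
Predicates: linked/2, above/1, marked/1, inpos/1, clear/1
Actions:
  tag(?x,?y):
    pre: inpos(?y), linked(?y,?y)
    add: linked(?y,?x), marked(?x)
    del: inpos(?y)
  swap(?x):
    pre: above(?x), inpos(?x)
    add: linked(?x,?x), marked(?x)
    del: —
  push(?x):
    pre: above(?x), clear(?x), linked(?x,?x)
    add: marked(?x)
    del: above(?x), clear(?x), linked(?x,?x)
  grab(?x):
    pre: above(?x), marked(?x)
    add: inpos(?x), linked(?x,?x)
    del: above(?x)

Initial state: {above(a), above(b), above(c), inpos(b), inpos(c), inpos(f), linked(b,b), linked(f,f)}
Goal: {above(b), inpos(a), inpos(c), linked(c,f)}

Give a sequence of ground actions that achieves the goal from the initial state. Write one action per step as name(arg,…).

tag(a,b); swap(c); tag(f,c); grab(c); grab(a)

1. tag(a,b)  →  {above(a), above(b), above(c), inpos(c), inpos(f), linked(b,a), linked(b,b), linked(f,f), marked(a)}
2. swap(c)  →  {above(a), above(b), above(c), inpos(c), inpos(f), linked(b,a), linked(b,b), linked(c,c), linked(f,f), marked(a), marked(c)}
3. tag(f,c)  →  {above(a), above(b), above(c), inpos(f), linked(b,a), linked(b,b), linked(c,c), linked(c,f), linked(f,f), marked(a), marked(c), marked(f)}
4. grab(c)  →  {above(a), above(b), inpos(c), inpos(f), linked(b,a), linked(b,b), linked(c,c), linked(c,f), linked(f,f), marked(a), marked(c), marked(f)}
5. grab(a)  →  {above(b), inpos(a), inpos(c), inpos(f), linked(a,a), linked(b,a), linked(b,b), linked(c,c), linked(c,f), linked(f,f), marked(a), marked(c), marked(f)}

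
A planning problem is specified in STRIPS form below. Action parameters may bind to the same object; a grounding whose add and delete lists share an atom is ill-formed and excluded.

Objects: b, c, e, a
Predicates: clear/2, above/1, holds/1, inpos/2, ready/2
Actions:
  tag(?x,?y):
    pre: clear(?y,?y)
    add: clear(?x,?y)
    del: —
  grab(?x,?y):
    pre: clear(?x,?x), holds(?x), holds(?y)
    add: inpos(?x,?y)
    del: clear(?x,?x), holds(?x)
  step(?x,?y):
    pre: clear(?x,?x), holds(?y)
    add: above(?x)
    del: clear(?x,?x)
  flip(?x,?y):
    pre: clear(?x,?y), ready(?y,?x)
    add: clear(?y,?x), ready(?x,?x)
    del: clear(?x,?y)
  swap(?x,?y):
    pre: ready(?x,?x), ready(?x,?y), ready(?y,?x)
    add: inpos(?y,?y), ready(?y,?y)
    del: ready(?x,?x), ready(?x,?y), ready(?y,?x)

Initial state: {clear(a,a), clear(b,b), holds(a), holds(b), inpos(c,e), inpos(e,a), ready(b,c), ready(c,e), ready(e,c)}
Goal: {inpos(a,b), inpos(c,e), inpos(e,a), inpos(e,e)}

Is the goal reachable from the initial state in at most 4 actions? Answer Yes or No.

1. tag(c,b)  →  {clear(a,a), clear(b,b), clear(c,b), holds(a), holds(b), inpos(c,e), inpos(e,a), ready(b,c), ready(c,e), ready(e,c)}
2. grab(a,b)  →  {clear(b,b), clear(c,b), holds(b), inpos(a,b), inpos(c,e), inpos(e,a), ready(b,c), ready(c,e), ready(e,c)}
3. flip(c,b)  →  {clear(b,b), clear(b,c), holds(b), inpos(a,b), inpos(c,e), inpos(e,a), ready(b,c), ready(c,c), ready(c,e), ready(e,c)}
4. swap(c,e)  →  {clear(b,b), clear(b,c), holds(b), inpos(a,b), inpos(c,e), inpos(e,a), inpos(e,e), ready(b,c), ready(e,e)}
optimal plan length = 4; 4 ≤ 4

Yes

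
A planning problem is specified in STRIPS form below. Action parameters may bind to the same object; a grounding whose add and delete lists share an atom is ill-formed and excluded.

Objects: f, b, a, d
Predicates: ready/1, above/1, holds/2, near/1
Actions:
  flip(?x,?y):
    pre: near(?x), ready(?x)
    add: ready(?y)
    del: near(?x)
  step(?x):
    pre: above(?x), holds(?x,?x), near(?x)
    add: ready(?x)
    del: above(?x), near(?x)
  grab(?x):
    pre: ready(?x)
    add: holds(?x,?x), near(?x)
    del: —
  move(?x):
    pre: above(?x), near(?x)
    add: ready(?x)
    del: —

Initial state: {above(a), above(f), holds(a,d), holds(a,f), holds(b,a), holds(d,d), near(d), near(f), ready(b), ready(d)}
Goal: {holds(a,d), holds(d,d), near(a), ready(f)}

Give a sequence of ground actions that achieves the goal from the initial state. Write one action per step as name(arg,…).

1. flip(d,f)  →  {above(a), above(f), holds(a,d), holds(a,f), holds(b,a), holds(d,d), near(f), ready(b), ready(d), ready(f)}
2. flip(f,a)  →  {above(a), above(f), holds(a,d), holds(a,f), holds(b,a), holds(d,d), ready(a), ready(b), ready(d), ready(f)}
3. grab(a)  →  {above(a), above(f), holds(a,a), holds(a,d), holds(a,f), holds(b,a), holds(d,d), near(a), ready(a), ready(b), ready(d), ready(f)}

flip(d,f); flip(f,a); grab(a)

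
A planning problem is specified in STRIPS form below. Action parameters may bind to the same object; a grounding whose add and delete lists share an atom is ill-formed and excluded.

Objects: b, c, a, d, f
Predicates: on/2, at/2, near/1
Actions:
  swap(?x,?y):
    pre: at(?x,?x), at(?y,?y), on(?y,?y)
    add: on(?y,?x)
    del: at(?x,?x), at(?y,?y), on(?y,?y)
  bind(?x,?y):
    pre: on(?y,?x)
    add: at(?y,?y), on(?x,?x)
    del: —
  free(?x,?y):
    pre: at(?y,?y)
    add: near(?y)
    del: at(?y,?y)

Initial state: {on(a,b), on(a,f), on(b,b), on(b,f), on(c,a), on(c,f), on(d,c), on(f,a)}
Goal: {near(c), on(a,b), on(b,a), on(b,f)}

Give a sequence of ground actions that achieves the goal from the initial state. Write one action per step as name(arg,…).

bind(b,b); bind(b,a); swap(a,b); bind(a,c); free(b,c)

1. bind(b,b)  →  {at(b,b), on(a,b), on(a,f), on(b,b), on(b,f), on(c,a), on(c,f), on(d,c), on(f,a)}
2. bind(b,a)  →  {at(a,a), at(b,b), on(a,b), on(a,f), on(b,b), on(b,f), on(c,a), on(c,f), on(d,c), on(f,a)}
3. swap(a,b)  →  {on(a,b), on(a,f), on(b,a), on(b,f), on(c,a), on(c,f), on(d,c), on(f,a)}
4. bind(a,c)  →  {at(c,c), on(a,a), on(a,b), on(a,f), on(b,a), on(b,f), on(c,a), on(c,f), on(d,c), on(f,a)}
5. free(b,c)  →  {near(c), on(a,a), on(a,b), on(a,f), on(b,a), on(b,f), on(c,a), on(c,f), on(d,c), on(f,a)}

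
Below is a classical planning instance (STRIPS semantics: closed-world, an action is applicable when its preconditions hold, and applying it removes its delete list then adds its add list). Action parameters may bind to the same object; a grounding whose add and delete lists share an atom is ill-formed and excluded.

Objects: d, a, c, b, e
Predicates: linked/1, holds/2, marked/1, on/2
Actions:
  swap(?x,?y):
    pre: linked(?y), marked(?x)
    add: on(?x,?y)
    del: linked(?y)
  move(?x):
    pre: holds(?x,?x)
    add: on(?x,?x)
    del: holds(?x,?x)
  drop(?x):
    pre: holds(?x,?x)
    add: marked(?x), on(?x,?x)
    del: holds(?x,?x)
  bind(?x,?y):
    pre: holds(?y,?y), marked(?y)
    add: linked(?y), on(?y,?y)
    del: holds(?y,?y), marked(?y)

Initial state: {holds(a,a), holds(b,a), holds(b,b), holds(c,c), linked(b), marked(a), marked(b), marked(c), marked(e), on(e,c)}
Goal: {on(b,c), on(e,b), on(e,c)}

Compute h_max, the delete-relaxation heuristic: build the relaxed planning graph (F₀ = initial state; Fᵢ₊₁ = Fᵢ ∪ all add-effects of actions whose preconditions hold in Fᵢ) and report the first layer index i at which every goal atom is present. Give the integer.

2

F0 = init (10 atoms)
F1 = F0 ∪ {linked(a), linked(c), on(a,a), on(a,b), on(b,b), on(c,b), on(c,c), on(e,b)}  (18 atoms)
F2 = F1 ∪ {on(a,c), on(b,a), on(b,c), on(c,a), on(e,a)}  (23 atoms)
goal ⊆ F2  ⇒  h_max = 2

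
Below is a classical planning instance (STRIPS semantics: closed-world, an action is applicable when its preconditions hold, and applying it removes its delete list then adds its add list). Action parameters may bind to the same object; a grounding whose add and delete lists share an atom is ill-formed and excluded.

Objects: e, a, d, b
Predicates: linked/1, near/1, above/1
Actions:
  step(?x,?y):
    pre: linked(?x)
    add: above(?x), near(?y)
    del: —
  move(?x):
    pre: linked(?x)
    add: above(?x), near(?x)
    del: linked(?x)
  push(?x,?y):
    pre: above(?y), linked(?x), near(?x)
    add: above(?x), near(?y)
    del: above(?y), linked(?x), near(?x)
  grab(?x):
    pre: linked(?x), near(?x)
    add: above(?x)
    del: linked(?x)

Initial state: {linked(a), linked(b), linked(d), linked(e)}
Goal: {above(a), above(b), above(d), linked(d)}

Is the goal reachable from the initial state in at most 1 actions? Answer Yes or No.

1. step(a,e)  →  {above(a), linked(a), linked(b), linked(d), linked(e), near(e)}
2. step(d,e)  →  {above(a), above(d), linked(a), linked(b), linked(d), linked(e), near(e)}
3. step(b,e)  →  {above(a), above(b), above(d), linked(a), linked(b), linked(d), linked(e), near(e)}
optimal plan length = 3; 3 > 1

No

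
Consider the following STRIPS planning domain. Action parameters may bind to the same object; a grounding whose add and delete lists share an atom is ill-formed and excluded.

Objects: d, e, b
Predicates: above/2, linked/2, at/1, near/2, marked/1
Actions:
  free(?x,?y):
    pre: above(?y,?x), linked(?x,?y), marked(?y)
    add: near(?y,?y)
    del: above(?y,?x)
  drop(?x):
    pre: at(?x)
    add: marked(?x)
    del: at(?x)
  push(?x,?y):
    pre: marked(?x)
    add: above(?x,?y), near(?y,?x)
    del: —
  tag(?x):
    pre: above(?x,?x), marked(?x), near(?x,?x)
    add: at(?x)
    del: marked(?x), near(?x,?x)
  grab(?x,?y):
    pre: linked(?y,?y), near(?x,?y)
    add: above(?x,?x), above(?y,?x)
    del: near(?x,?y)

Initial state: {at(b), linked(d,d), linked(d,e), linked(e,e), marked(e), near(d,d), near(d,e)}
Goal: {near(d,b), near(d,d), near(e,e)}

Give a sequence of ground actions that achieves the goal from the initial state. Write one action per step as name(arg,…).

drop(b); push(e,e); push(b,d)

1. drop(b)  →  {linked(d,d), linked(d,e), linked(e,e), marked(b), marked(e), near(d,d), near(d,e)}
2. push(e,e)  →  {above(e,e), linked(d,d), linked(d,e), linked(e,e), marked(b), marked(e), near(d,d), near(d,e), near(e,e)}
3. push(b,d)  →  {above(b,d), above(e,e), linked(d,d), linked(d,e), linked(e,e), marked(b), marked(e), near(d,b), near(d,d), near(d,e), near(e,e)}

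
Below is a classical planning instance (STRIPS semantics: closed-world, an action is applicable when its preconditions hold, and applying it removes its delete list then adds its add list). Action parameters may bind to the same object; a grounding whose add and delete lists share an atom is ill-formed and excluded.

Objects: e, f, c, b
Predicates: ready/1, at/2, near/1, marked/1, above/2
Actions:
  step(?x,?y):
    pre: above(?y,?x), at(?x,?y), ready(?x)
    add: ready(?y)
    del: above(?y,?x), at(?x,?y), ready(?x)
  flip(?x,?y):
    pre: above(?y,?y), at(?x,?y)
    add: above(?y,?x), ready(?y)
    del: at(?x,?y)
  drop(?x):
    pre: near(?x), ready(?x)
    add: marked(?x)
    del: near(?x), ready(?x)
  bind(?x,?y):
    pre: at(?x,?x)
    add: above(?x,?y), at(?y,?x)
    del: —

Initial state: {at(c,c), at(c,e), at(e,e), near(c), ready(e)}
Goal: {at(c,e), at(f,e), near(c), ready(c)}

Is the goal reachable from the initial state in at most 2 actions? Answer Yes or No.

1. bind(e,f)  →  {above(e,f), at(c,c), at(c,e), at(e,e), at(f,e), near(c), ready(e)}
2. bind(c,e)  →  {above(c,e), above(e,f), at(c,c), at(c,e), at(e,c), at(e,e), at(f,e), near(c), ready(e)}
3. step(e,c)  →  {above(e,f), at(c,c), at(c,e), at(e,e), at(f,e), near(c), ready(c)}
optimal plan length = 3; 3 > 2

No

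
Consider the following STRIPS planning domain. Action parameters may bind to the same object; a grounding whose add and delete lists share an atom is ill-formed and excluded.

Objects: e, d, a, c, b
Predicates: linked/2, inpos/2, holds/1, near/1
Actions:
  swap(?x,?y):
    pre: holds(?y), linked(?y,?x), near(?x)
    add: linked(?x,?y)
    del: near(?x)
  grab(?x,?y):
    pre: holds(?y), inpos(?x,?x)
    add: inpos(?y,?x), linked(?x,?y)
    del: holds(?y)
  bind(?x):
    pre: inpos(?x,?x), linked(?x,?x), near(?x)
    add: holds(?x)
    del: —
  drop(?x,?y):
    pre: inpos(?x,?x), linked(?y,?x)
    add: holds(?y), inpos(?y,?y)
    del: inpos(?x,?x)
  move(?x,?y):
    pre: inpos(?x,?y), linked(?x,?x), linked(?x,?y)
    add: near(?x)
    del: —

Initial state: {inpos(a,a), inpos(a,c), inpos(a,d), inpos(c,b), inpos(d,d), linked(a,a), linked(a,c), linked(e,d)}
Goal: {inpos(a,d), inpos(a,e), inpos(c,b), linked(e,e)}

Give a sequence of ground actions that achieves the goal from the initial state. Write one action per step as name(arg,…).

drop(d,e); grab(e,e); move(a,a); bind(a); grab(e,a)

1. drop(d,e)  →  {holds(e), inpos(a,a), inpos(a,c), inpos(a,d), inpos(c,b), inpos(e,e), linked(a,a), linked(a,c), linked(e,d)}
2. grab(e,e)  →  {inpos(a,a), inpos(a,c), inpos(a,d), inpos(c,b), inpos(e,e), linked(a,a), linked(a,c), linked(e,d), linked(e,e)}
3. move(a,a)  →  {inpos(a,a), inpos(a,c), inpos(a,d), inpos(c,b), inpos(e,e), linked(a,a), linked(a,c), linked(e,d), linked(e,e), near(a)}
4. bind(a)  →  {holds(a), inpos(a,a), inpos(a,c), inpos(a,d), inpos(c,b), inpos(e,e), linked(a,a), linked(a,c), linked(e,d), linked(e,e), near(a)}
5. grab(e,a)  →  {inpos(a,a), inpos(a,c), inpos(a,d), inpos(a,e), inpos(c,b), inpos(e,e), linked(a,a), linked(a,c), linked(e,a), linked(e,d), linked(e,e), near(a)}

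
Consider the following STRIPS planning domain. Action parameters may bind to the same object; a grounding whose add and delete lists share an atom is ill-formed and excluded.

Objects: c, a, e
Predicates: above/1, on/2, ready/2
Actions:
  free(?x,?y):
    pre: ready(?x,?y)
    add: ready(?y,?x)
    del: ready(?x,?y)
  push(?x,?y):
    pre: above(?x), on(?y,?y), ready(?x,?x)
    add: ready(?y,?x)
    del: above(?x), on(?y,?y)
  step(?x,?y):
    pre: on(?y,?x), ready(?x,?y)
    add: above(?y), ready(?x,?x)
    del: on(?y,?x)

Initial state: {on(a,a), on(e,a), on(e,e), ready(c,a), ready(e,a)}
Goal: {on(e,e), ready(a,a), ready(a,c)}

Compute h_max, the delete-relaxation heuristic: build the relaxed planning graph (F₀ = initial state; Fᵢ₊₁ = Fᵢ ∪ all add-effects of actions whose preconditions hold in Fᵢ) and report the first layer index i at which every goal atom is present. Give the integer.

2

F0 = init (5 atoms)
F1 = F0 ∪ {ready(a,c), ready(a,e)}  (7 atoms)
F2 = F1 ∪ {above(e), ready(a,a)}  (9 atoms)
goal ⊆ F2  ⇒  h_max = 2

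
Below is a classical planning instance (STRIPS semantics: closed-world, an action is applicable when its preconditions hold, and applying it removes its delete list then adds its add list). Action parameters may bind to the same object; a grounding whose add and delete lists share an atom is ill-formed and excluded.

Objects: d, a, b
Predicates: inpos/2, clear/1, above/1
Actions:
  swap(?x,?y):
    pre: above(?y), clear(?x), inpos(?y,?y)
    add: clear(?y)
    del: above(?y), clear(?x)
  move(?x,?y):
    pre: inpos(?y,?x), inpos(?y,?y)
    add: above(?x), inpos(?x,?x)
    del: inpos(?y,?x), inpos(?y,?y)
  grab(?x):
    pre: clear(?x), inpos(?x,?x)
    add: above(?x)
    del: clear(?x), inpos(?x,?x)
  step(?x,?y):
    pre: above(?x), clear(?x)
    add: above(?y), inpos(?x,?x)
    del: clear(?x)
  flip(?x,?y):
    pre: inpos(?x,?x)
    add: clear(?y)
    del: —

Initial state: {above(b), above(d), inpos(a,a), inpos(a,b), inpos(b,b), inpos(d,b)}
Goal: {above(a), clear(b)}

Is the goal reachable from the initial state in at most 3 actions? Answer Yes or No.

Yes

1. flip(a,d)  →  {above(b), above(d), clear(d), inpos(a,a), inpos(a,b), inpos(b,b), inpos(d,b)}
2. step(d,a)  →  {above(a), above(b), above(d), inpos(a,a), inpos(a,b), inpos(b,b), inpos(d,b), inpos(d,d)}
3. flip(d,b)  →  {above(a), above(b), above(d), clear(b), inpos(a,a), inpos(a,b), inpos(b,b), inpos(d,b), inpos(d,d)}
optimal plan length = 3; 3 ≤ 3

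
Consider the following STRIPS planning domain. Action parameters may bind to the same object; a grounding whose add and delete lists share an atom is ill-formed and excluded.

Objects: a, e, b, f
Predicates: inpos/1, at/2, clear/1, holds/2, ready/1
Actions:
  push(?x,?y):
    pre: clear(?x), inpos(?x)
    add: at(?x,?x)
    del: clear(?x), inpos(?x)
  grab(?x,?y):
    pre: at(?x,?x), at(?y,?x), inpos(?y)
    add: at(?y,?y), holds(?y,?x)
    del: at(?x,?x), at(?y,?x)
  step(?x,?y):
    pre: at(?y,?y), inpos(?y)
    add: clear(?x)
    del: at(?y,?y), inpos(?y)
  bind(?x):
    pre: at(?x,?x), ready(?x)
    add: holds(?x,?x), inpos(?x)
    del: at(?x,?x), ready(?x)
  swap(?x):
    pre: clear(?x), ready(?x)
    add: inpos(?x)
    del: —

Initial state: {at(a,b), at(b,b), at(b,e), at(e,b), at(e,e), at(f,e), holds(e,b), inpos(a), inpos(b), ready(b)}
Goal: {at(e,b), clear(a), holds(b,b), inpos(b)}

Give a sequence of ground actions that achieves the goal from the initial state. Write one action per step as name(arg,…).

1. grab(b,a)  →  {at(a,a), at(b,e), at(e,b), at(e,e), at(f,e), holds(a,b), holds(e,b), inpos(a), inpos(b), ready(b)}
2. grab(e,b)  →  {at(a,a), at(b,b), at(e,b), at(f,e), holds(a,b), holds(b,e), holds(e,b), inpos(a), inpos(b), ready(b)}
3. step(a,a)  →  {at(b,b), at(e,b), at(f,e), clear(a), holds(a,b), holds(b,e), holds(e,b), inpos(b), ready(b)}
4. bind(b)  →  {at(e,b), at(f,e), clear(a), holds(a,b), holds(b,b), holds(b,e), holds(e,b), inpos(b)}

grab(b,a); grab(e,b); step(a,a); bind(b)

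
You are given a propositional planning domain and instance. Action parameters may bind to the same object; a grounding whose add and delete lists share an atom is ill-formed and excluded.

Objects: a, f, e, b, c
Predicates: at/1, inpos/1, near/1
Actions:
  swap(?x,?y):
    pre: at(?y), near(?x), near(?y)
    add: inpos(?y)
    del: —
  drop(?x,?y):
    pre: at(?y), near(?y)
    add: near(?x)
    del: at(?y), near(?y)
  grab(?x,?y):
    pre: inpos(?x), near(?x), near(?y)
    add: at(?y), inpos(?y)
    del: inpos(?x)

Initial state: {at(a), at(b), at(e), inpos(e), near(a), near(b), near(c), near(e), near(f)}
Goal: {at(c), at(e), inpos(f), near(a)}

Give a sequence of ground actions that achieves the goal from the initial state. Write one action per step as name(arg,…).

grab(e,c); grab(c,f)

1. grab(e,c)  →  {at(a), at(b), at(c), at(e), inpos(c), near(a), near(b), near(c), near(e), near(f)}
2. grab(c,f)  →  {at(a), at(b), at(c), at(e), at(f), inpos(f), near(a), near(b), near(c), near(e), near(f)}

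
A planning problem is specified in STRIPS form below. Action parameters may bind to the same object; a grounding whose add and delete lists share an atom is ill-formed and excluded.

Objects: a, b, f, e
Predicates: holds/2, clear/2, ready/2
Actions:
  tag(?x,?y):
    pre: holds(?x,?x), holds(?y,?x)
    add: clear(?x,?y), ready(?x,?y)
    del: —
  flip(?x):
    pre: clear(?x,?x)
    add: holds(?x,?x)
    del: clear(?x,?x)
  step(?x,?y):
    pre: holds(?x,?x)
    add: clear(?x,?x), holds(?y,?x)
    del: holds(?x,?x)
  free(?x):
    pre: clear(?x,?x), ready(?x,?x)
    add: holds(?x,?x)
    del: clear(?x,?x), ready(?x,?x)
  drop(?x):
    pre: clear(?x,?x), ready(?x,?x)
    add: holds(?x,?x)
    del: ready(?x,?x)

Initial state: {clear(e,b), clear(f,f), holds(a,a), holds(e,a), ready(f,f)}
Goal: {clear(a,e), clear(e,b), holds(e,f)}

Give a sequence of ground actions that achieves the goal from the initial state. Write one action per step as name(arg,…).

1. tag(a,e)  →  {clear(a,e), clear(e,b), clear(f,f), holds(a,a), holds(e,a), ready(a,e), ready(f,f)}
2. flip(f)  →  {clear(a,e), clear(e,b), holds(a,a), holds(e,a), holds(f,f), ready(a,e), ready(f,f)}
3. step(f,e)  →  {clear(a,e), clear(e,b), clear(f,f), holds(a,a), holds(e,a), holds(e,f), ready(a,e), ready(f,f)}

tag(a,e); flip(f); step(f,e)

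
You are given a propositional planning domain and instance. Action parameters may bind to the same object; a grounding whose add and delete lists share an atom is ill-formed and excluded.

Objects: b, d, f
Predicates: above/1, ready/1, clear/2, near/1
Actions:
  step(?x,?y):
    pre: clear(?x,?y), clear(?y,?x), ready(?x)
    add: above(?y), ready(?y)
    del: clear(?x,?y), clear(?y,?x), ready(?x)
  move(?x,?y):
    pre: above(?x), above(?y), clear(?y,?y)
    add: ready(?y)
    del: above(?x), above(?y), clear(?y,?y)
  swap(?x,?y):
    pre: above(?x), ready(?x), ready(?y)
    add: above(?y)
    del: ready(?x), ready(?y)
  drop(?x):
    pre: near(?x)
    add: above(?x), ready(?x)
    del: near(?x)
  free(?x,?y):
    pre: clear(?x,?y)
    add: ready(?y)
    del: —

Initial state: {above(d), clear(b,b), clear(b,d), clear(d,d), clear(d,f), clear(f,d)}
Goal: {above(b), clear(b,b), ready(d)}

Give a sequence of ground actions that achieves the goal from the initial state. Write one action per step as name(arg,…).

free(b,b); free(b,d); swap(d,b); move(d,d)

1. free(b,b)  →  {above(d), clear(b,b), clear(b,d), clear(d,d), clear(d,f), clear(f,d), ready(b)}
2. free(b,d)  →  {above(d), clear(b,b), clear(b,d), clear(d,d), clear(d,f), clear(f,d), ready(b), ready(d)}
3. swap(d,b)  →  {above(b), above(d), clear(b,b), clear(b,d), clear(d,d), clear(d,f), clear(f,d)}
4. move(d,d)  →  {above(b), clear(b,b), clear(b,d), clear(d,f), clear(f,d), ready(d)}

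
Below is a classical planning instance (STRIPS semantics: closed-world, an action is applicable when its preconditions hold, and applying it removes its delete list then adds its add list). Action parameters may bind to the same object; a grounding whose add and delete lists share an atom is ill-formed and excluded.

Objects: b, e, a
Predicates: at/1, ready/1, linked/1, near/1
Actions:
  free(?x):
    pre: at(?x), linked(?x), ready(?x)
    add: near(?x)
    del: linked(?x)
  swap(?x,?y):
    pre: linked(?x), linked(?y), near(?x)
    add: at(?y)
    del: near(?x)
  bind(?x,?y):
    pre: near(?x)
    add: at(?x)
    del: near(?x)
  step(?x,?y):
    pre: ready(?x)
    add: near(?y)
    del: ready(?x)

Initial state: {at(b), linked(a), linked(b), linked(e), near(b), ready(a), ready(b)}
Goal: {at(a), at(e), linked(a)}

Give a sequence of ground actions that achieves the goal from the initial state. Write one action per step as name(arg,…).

1. swap(b,e)  →  {at(b), at(e), linked(a), linked(b), linked(e), ready(a), ready(b)}
2. step(b,b)  →  {at(b), at(e), linked(a), linked(b), linked(e), near(b), ready(a)}
3. swap(b,a)  →  {at(a), at(b), at(e), linked(a), linked(b), linked(e), ready(a)}

swap(b,e); step(b,b); swap(b,a)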